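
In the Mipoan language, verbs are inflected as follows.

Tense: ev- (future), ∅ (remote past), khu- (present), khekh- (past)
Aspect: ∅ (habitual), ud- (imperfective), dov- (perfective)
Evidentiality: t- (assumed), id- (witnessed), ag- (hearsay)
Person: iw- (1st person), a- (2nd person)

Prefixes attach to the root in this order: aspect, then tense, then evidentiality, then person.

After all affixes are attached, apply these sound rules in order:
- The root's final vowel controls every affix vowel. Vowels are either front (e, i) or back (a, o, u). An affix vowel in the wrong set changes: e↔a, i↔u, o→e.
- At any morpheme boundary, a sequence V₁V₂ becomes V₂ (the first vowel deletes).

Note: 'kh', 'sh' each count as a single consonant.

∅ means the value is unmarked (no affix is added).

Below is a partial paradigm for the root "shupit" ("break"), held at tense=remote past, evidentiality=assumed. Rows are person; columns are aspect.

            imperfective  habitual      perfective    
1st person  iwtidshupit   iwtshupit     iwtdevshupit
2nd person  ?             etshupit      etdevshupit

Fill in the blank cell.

Attach aspect imperfective ud- → udshupit.
tense = remote past: zero marking, form stays udshupit.
Attach evidentiality assumed t- → tudshupit.
Attach person 2nd person a- → atudshupit.
Apply vowel harmony: atudshupit → etidshupit.
Vowel deletion: no change.

etidshupit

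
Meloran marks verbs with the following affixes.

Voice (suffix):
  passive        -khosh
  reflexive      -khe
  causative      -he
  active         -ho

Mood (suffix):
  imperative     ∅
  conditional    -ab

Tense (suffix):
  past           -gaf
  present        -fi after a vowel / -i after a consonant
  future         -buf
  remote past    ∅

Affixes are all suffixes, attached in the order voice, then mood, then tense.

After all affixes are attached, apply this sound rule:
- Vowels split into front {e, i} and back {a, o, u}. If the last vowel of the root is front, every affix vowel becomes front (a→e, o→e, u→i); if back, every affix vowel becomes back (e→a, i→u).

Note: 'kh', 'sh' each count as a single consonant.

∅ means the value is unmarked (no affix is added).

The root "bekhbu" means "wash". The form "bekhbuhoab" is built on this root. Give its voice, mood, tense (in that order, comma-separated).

active, conditional, remote past

Segment: bekhbu-ho-ab.
voice: -ho → active.
mood: -ab → conditional.
tense: ∅ → remote past.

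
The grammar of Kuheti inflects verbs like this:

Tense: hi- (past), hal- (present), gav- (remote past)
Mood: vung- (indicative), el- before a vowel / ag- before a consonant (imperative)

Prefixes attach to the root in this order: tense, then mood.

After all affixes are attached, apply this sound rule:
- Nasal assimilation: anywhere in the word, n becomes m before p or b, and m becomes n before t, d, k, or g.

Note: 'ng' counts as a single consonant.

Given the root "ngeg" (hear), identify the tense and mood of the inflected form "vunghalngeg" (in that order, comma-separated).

present, indicative

Segment: vung-hal-ngeg.
tense: hal- → present.
mood: vung- → indicative.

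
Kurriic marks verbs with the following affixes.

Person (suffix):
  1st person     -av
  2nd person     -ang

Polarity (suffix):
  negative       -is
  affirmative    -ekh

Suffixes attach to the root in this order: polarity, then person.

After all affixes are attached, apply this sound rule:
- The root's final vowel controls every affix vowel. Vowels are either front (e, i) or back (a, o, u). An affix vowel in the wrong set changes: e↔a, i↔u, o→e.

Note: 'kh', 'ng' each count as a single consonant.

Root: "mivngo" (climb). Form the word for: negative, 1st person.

Attach polarity negative -is → mivngois.
Attach person 1st person -av → mivngoisav.
Apply vowel harmony: mivngoisav → mivngousav.

mivngousav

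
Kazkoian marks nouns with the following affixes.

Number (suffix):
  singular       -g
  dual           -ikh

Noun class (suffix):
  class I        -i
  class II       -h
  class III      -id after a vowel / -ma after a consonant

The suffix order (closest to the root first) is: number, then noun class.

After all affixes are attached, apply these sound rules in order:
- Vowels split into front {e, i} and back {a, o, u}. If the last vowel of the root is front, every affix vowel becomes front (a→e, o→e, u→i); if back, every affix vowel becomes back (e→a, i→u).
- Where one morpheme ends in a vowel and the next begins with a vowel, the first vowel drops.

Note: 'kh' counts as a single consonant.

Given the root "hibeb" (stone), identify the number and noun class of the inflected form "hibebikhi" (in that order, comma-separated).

dual, class I

Segment: hibeb-ikh-i.
number: -ikh → dual.
noun class: -i → class I.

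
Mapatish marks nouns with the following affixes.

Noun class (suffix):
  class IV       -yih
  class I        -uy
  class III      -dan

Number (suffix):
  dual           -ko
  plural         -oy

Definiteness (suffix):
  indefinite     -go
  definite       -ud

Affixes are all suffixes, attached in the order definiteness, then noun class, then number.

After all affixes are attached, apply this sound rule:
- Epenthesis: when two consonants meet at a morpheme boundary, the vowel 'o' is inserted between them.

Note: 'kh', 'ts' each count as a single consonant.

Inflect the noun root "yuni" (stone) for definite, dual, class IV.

Attach definiteness definite -ud → yuniud.
Attach noun class class IV -yih → yuniudyih.
Attach number dual -ko → yuniudyihko.
Apply epenthesis: yuniudyihko → yuniudoyihoko.

yuniudoyihoko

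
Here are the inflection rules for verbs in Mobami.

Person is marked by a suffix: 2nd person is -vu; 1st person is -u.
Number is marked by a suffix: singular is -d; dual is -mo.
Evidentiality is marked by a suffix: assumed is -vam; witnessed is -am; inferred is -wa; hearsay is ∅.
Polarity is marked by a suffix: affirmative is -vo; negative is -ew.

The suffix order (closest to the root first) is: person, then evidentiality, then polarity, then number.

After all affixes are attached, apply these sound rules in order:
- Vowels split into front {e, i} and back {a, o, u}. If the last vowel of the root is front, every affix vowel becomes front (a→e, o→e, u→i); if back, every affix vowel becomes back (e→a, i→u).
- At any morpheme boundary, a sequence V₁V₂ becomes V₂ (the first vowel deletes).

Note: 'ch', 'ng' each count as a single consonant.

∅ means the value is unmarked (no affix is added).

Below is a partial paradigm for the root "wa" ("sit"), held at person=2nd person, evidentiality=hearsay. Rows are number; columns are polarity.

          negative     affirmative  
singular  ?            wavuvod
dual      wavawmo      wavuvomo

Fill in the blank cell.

Attach person 2nd person -vu → wavu.
evidentiality = hearsay: zero marking, form stays wavu.
Attach polarity negative -ew → wavuew.
Attach number singular -d → wavuewd.
Apply vowel harmony: wavuewd → wavuawd.
Apply vowel deletion: wavuawd → wavawd.

wavawd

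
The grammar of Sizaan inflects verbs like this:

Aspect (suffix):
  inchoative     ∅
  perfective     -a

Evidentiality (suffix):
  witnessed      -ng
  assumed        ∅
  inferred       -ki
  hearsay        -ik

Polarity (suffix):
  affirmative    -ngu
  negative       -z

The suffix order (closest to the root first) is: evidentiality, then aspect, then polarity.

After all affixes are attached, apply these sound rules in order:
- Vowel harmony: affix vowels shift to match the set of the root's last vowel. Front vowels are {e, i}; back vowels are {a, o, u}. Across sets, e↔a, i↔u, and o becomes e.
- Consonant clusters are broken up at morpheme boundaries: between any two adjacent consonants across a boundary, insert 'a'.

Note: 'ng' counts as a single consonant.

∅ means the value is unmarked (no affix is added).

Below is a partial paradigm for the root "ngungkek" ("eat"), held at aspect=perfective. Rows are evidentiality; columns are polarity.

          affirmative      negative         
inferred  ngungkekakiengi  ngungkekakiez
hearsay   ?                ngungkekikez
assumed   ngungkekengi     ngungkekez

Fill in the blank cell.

ngungkekikengi

Attach evidentiality hearsay -ik → ngungkekik.
Attach aspect perfective -a → ngungkekika.
Attach polarity affirmative -ngu → ngungkekikangu.
Apply vowel harmony: ngungkekikangu → ngungkekikengi.
Epenthesis: no change.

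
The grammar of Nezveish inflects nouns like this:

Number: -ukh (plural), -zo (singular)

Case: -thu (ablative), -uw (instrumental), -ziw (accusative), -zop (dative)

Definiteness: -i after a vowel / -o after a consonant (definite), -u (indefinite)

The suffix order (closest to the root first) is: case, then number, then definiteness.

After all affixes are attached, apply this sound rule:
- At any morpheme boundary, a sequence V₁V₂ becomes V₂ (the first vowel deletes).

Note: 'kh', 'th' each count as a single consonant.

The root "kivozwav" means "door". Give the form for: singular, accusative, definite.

Attach case accusative -ziw → kivozwavziw.
Attach number singular -zo → kivozwavziwzo.
Attach definiteness definite -i (after vowel 'o') → kivozwavziwzoi.
Apply vowel deletion: kivozwavziwzoi → kivozwavziwzi.

kivozwavziwzi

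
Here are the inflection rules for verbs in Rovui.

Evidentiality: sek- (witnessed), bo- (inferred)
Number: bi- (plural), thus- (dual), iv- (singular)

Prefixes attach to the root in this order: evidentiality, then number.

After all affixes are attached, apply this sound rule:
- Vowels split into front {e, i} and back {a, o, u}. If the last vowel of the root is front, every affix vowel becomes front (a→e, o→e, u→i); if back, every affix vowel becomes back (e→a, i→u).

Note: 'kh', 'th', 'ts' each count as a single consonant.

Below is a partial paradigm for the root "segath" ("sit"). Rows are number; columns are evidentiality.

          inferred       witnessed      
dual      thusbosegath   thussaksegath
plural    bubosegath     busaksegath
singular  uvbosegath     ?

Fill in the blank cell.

uvsaksegath

Attach evidentiality witnessed sek- → seksegath.
Attach number singular iv- → ivseksegath.
Apply vowel harmony: ivseksegath → uvsaksegath.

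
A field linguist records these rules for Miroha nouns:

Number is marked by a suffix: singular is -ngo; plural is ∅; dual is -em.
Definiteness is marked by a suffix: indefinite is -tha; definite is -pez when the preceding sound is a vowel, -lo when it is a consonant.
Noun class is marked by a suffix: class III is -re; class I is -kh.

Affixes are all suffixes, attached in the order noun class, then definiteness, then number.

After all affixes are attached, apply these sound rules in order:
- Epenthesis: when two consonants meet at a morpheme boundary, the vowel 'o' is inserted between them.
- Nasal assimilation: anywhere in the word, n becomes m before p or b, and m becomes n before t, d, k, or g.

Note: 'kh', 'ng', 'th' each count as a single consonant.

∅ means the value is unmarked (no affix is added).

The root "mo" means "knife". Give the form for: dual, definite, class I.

mokholoem

Attach noun class class I -kh → mokh.
Attach definiteness definite -lo (after consonant 'kh') → mokhlo.
Attach number dual -em → mokhloem.
Apply epenthesis: mokhloem → mokholoem.
Nasal assimilation: no change.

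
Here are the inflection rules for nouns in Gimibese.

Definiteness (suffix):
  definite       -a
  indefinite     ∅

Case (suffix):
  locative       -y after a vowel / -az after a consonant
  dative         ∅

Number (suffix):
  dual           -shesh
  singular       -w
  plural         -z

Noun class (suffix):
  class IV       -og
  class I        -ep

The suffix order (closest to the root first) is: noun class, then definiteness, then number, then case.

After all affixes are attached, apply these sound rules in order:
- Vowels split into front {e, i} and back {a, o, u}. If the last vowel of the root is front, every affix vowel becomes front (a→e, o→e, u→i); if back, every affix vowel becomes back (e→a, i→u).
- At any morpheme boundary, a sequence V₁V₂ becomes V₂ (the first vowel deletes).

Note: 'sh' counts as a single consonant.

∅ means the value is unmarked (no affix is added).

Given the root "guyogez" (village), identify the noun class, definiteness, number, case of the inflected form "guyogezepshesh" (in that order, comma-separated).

Segment: guyogez-ep-shesh.
noun class: -ep → class I.
definiteness: ∅ → indefinite.
number: -shesh → dual.
case: ∅ → dative.

class I, indefinite, dual, dative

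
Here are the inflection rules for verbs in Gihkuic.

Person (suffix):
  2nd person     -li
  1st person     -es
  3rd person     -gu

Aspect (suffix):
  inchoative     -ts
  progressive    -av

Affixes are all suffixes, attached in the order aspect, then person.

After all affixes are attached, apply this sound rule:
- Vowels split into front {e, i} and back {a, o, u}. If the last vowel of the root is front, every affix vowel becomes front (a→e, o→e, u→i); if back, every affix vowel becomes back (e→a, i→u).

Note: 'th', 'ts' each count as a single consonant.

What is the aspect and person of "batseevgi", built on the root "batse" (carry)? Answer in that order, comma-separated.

Segment: batse-av-gu.
aspect: -av → progressive.
person: -gu → 3rd person.

progressive, 3rd person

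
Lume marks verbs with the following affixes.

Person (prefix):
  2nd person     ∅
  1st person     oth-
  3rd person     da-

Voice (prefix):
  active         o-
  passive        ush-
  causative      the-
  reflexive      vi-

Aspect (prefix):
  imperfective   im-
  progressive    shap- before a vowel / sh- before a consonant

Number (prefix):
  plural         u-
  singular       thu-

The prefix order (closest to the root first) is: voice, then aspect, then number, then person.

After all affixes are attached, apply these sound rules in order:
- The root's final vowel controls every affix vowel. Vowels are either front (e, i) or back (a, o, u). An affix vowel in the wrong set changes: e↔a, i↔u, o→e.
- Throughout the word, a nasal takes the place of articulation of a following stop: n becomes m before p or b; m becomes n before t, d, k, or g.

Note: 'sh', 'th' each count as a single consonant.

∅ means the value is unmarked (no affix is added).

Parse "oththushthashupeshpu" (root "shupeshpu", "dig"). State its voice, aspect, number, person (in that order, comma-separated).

Segment: oth-thu-sh-the-shupeshpu.
voice: the- → causative.
aspect: shap/sh- → progressive.
number: thu- → singular.
person: oth- → 1st person.

causative, progressive, singular, 1st person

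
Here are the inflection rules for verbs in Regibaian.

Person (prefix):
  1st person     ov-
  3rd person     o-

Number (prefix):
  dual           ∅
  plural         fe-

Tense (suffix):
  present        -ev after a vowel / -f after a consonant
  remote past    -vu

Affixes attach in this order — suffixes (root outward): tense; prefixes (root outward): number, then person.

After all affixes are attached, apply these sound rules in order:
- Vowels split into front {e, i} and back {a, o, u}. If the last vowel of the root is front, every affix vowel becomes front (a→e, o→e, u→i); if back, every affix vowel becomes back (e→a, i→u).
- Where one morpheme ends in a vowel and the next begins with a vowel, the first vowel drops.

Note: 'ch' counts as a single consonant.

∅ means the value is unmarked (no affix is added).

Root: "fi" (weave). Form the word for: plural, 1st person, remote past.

Attach number plural fe- → fefi.
Attach tense remote past -vu → fefivu.
Attach person 1st person ov- → ovfefivu.
Apply vowel harmony: ovfefivu → evfefivi.
Vowel deletion: no change.

evfefivi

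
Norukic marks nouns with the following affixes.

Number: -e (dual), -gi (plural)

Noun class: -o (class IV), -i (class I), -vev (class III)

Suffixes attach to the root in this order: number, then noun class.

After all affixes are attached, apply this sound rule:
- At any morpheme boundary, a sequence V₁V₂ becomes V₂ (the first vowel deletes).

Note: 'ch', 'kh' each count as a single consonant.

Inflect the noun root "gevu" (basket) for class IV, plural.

Attach number plural -gi → gevugi.
Attach noun class class IV -o → gevugio.
Apply vowel deletion: gevugio → gevugo.

gevugo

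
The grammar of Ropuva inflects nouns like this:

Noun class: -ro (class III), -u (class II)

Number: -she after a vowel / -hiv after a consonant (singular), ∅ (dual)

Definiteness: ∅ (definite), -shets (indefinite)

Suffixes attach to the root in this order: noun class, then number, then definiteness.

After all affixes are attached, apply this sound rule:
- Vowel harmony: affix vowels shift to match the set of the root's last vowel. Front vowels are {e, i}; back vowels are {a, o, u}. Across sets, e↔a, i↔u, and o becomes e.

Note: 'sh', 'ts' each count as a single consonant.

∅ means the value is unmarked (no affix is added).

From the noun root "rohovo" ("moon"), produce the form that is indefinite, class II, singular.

Attach noun class class II -u → rohovou.
Attach number singular -she (after vowel 'u') → rohovoushe.
Attach definiteness indefinite -shets → rohovousheshets.
Apply vowel harmony: rohovousheshets → rohovoushashats.

rohovoushashats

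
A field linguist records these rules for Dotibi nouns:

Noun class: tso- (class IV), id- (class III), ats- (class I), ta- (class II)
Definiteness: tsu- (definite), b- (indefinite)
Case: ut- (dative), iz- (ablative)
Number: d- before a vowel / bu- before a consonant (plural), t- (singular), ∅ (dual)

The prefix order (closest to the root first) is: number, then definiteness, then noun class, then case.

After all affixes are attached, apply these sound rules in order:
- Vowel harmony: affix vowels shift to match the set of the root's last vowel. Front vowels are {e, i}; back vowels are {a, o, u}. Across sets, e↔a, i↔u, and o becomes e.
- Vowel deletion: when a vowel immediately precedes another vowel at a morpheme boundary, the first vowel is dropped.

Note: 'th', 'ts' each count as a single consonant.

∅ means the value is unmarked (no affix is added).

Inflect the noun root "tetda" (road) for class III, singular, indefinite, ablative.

Attach number singular t- → ttetda.
Attach definiteness indefinite b- → bttetda.
Attach noun class class III id- → idbttetda.
Attach case ablative iz- → izidbttetda.
Apply vowel harmony: izidbttetda → uzudbttetda.
Vowel deletion: no change.

uzudbttetda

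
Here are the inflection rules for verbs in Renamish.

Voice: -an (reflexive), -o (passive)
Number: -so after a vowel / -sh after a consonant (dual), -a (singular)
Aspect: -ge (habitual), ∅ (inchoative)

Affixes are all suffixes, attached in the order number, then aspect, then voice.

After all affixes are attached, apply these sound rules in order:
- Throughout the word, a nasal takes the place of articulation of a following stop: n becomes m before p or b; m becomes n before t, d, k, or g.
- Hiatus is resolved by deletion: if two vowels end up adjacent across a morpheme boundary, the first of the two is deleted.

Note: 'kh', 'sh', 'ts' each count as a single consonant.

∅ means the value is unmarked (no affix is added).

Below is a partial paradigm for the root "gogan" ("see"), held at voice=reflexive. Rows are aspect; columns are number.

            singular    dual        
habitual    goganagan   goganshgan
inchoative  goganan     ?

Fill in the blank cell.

Attach number dual -sh (after consonant 'n') → gogansh.
aspect = inchoative: zero marking, form stays gogansh.
Attach voice reflexive -an → goganshan.
Nasal assimilation: no change.
Vowel deletion: no change.

goganshan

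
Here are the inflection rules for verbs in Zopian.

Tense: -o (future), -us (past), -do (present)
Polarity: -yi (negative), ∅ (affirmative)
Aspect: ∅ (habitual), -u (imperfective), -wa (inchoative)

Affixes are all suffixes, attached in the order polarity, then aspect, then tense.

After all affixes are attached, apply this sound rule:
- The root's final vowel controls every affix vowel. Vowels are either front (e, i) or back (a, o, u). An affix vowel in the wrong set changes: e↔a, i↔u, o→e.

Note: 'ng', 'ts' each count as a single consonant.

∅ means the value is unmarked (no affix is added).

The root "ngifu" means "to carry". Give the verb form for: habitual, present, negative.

ngifuyudo

Attach polarity negative -yi → ngifuyi.
aspect = habitual: zero marking, form stays ngifuyi.
Attach tense present -do → ngifuyido.
Apply vowel harmony: ngifuyido → ngifuyudo.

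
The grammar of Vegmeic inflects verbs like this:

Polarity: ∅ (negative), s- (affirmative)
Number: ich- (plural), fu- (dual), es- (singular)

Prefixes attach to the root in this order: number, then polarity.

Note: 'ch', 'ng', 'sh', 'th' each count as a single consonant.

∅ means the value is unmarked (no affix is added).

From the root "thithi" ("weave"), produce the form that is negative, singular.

Attach number singular es- → esthithi.
polarity = negative: zero marking, form stays esthithi.

esthithi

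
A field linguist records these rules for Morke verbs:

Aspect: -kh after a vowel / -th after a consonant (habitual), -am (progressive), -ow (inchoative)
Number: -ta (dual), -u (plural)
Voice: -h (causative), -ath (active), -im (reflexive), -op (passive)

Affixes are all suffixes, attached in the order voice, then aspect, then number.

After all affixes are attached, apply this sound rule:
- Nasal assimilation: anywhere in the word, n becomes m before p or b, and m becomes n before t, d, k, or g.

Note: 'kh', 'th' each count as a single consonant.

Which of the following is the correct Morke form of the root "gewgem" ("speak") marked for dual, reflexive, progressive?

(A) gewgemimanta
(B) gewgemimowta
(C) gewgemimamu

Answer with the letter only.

Attach voice reflexive -im → gewgemim.
Attach aspect progressive -am → gewgemimam.
Attach number dual -ta → gewgemimamta.
Apply nasal assimilation: gewgemimamta → gewgemimanta.
So the correct form is gewgemimanta, option (A).
(B) gewgemimowta is wrong: it uses inchoative instead of progressive for aspect.
(C) gewgemimamu is wrong: it uses plural instead of dual for number.

A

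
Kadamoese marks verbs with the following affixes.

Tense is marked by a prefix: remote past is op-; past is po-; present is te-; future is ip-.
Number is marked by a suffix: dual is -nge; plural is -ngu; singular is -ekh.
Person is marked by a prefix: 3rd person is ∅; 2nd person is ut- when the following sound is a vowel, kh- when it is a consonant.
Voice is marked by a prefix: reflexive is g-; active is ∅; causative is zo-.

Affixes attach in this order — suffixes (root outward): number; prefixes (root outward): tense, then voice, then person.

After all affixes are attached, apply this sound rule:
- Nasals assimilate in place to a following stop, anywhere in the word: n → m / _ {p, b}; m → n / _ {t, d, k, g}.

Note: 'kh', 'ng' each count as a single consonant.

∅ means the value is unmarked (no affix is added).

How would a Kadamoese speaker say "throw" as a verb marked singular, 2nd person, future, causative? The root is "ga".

khzoipgaekh

Attach tense future ip- → ipga.
Attach voice causative zo- → zoipga.
Attach person 2nd person kh- (before consonant 'z') → khzoipga.
Attach number singular -ekh → khzoipgaekh.
Nasal assimilation: no change.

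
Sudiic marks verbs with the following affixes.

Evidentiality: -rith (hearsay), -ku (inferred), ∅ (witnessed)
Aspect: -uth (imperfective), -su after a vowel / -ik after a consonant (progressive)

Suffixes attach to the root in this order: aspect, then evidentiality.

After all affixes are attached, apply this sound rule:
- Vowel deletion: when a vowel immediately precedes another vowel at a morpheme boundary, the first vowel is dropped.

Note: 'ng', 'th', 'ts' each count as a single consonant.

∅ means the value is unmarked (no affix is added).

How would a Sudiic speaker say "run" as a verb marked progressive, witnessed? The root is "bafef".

Attach aspect progressive -ik (after consonant 'f') → bafefik.
evidentiality = witnessed: zero marking, form stays bafefik.
Vowel deletion: no change.

bafefik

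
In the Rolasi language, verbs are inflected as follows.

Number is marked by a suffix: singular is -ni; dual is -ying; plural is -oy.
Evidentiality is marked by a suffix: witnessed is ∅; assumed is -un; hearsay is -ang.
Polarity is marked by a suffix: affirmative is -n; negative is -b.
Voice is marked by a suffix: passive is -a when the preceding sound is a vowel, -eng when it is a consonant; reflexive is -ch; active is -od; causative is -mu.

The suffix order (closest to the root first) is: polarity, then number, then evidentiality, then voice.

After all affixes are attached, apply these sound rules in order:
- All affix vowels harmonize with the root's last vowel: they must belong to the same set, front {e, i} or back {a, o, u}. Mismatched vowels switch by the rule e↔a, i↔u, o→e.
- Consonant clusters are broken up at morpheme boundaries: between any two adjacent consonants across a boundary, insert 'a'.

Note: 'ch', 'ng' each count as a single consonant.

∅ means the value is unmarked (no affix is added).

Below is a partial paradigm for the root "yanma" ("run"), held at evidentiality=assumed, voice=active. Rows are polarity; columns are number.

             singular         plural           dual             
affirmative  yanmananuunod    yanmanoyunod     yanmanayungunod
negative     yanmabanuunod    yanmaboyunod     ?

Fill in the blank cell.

yanmabayungunod

Attach polarity negative -b → yanmab.
Attach number dual -ying → yanmabying.
Attach evidentiality assumed -un → yanmabyingun.
Attach voice active -od → yanmabyingunod.
Apply vowel harmony: yanmabyingunod → yanmabyungunod.
Apply epenthesis: yanmabyungunod → yanmabayungunod.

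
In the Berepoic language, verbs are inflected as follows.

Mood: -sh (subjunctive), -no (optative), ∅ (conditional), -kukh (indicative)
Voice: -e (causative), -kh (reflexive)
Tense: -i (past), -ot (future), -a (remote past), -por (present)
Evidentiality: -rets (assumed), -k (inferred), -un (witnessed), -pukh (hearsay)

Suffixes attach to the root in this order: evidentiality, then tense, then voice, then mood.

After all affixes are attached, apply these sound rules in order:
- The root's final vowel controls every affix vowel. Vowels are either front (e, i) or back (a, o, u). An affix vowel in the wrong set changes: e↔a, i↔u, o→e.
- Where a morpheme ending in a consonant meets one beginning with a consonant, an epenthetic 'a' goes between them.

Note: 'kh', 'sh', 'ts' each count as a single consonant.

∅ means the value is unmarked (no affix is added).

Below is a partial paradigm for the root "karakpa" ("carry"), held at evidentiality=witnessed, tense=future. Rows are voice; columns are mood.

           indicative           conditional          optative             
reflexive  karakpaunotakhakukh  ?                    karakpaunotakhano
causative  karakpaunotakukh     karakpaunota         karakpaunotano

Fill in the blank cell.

Attach evidentiality witnessed -un → karakpaun.
Attach tense future -ot → karakpaunot.
Attach voice reflexive -kh → karakpaunotkh.
mood = conditional: zero marking, form stays karakpaunotkh.
Vowel harmony: no change.
Apply epenthesis: karakpaunotkh → karakpaunotakh.

karakpaunotakh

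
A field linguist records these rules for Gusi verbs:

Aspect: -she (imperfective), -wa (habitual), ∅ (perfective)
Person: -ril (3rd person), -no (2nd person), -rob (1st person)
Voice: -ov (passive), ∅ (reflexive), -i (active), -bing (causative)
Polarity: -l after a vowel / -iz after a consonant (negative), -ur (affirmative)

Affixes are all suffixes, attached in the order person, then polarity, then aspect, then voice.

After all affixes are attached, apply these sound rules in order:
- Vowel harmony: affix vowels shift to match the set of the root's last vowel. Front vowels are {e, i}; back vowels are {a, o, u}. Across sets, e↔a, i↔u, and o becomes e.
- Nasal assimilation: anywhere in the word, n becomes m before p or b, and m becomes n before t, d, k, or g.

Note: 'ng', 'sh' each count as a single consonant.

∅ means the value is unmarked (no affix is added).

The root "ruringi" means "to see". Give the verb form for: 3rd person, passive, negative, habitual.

Attach person 3rd person -ril → ruringiril.
Attach polarity negative -iz (after consonant 'l') → ruringiriliz.
Attach aspect habitual -wa → ruringirilizwa.
Attach voice passive -ov → ruringirilizwaov.
Apply vowel harmony: ruringirilizwaov → ruringirilizweev.
Nasal assimilation: no change.

ruringirilizweev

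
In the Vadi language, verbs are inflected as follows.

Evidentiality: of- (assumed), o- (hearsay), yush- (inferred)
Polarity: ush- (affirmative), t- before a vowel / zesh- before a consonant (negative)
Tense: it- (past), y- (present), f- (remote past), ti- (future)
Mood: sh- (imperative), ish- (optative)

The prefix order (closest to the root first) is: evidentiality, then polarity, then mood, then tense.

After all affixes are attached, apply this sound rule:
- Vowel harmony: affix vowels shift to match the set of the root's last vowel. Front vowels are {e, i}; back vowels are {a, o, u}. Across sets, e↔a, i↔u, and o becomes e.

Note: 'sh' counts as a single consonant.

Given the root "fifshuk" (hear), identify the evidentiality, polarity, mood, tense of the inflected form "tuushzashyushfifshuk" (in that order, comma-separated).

inferred, negative, optative, future

Segment: ti-ish-zesh-yush-fifshuk.
evidentiality: yush- → inferred.
polarity: t/zesh- → negative.
mood: ish- → optative.
tense: ti- → future.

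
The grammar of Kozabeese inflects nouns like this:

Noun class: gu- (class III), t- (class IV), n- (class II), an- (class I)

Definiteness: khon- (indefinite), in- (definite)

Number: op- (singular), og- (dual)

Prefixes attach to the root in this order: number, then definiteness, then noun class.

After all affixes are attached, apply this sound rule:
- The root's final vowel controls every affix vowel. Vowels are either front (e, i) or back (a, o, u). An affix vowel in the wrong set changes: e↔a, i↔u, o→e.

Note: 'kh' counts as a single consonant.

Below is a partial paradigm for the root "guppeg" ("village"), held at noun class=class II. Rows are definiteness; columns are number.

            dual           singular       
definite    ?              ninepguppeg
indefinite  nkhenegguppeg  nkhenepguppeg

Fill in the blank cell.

ninegguppeg

Attach number dual og- → ogguppeg.
Attach definiteness definite in- → inogguppeg.
Attach noun class class II n- → ninogguppeg.
Apply vowel harmony: ninogguppeg → ninegguppeg.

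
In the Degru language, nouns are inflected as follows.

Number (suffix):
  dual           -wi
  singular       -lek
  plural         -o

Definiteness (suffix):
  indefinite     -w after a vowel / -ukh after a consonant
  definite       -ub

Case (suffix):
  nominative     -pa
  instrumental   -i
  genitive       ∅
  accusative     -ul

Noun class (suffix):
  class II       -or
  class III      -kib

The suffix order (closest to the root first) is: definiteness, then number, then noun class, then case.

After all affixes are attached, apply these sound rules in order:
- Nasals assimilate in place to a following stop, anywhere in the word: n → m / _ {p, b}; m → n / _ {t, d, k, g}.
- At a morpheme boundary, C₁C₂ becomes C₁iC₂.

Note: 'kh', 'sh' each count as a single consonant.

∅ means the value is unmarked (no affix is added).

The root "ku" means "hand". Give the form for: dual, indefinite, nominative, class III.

kuwiwikibipa

Attach definiteness indefinite -w (after vowel 'u') → kuw.
Attach number dual -wi → kuwwi.
Attach noun class class III -kib → kuwwikib.
Attach case nominative -pa → kuwwikibpa.
Nasal assimilation: no change.
Apply epenthesis: kuwwikibpa → kuwiwikibipa.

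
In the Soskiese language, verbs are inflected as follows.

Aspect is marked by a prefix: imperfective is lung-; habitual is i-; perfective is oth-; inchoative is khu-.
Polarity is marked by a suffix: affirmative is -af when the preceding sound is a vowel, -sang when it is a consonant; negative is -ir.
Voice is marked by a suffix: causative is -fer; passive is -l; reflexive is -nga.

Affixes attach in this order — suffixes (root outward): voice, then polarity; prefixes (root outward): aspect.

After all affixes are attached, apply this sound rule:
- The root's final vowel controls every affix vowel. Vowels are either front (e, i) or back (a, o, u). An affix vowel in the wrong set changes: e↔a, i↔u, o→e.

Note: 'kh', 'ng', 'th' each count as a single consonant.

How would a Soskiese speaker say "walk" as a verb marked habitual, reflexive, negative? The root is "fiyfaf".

ufiyfafngaur

Attach voice reflexive -nga → fiyfafnga.
Attach aspect habitual i- → ifiyfafnga.
Attach polarity negative -ir → ifiyfafngair.
Apply vowel harmony: ifiyfafngair → ufiyfafngaur.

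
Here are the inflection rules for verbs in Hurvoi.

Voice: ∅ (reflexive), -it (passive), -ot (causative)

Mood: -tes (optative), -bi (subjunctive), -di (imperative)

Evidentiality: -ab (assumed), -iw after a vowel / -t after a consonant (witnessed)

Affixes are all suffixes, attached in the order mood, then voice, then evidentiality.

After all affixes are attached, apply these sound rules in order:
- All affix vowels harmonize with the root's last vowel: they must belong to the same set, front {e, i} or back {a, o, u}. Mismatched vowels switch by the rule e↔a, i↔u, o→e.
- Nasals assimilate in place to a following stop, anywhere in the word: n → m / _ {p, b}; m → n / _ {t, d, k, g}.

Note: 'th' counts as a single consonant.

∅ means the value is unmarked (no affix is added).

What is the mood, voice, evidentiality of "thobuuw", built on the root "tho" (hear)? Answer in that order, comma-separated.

subjunctive, reflexive, witnessed

Segment: tho-bi-iw.
mood: -bi → subjunctive.
voice: ∅ → reflexive.
evidentiality: -iw/t → witnessed.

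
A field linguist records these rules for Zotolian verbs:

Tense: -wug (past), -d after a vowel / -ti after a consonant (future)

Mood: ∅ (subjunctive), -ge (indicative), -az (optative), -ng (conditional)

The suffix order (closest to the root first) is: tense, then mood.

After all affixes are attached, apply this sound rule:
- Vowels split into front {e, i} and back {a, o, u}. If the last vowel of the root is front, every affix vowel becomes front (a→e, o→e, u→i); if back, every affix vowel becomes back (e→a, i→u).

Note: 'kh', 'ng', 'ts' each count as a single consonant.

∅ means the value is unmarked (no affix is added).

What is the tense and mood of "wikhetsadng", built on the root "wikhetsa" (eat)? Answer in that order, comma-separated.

Segment: wikhetsa-d-ng.
tense: -d/ti → future.
mood: -ng → conditional.

future, conditional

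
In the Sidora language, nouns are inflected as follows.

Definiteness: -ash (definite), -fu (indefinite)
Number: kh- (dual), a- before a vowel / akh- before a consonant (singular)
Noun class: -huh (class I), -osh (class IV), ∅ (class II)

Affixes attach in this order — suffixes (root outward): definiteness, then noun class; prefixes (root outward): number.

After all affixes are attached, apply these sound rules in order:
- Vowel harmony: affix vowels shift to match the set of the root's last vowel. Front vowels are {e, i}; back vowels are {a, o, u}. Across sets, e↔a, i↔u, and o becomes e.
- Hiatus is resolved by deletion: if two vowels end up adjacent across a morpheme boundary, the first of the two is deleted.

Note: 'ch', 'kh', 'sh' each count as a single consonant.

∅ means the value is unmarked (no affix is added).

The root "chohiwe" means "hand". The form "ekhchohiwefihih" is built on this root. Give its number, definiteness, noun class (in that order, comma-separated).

singular, indefinite, class I

Segment: akh-chohiwe-fu-huh.
number: a/akh- → singular.
definiteness: -fu → indefinite.
noun class: -huh → class I.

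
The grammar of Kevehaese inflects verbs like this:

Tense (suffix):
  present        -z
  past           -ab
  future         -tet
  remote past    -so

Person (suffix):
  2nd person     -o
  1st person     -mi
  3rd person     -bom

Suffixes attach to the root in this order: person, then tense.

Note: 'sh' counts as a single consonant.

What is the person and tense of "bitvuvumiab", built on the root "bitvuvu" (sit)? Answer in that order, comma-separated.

1st person, past

Segment: bitvuvu-mi-ab.
person: -mi → 1st person.
tense: -ab → past.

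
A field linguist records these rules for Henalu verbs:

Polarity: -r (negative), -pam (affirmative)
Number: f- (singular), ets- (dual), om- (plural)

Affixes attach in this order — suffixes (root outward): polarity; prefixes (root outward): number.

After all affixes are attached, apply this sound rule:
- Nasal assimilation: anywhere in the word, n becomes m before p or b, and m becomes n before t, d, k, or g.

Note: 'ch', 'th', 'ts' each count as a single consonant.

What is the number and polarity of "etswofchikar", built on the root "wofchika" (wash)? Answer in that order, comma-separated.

dual, negative

Segment: ets-wofchika-r.
number: ets- → dual.
polarity: -r → negative.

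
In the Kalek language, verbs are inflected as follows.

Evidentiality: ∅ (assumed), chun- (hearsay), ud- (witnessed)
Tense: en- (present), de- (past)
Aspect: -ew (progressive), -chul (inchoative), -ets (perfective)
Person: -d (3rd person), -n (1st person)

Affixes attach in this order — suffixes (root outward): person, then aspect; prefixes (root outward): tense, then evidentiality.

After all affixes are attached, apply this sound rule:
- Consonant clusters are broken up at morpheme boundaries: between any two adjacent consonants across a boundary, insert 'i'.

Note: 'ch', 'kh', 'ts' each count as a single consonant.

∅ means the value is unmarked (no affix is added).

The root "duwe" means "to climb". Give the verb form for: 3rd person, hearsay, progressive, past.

chunideduwedew

Attach person 3rd person -d → duwed.
Attach tense past de- → deduwed.
Attach evidentiality hearsay chun- → chundeduwed.
Attach aspect progressive -ew → chundeduwedew.
Apply epenthesis: chundeduwedew → chunideduwedew.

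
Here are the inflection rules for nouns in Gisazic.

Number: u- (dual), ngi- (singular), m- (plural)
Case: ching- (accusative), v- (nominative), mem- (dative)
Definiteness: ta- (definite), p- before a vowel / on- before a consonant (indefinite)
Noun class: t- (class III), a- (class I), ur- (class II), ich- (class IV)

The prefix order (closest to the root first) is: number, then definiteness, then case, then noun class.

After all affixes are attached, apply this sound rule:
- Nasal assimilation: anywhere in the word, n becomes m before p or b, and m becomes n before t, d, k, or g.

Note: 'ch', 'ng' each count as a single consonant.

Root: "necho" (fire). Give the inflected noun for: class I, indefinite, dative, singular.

Attach number singular ngi- → nginecho.
Attach definiteness indefinite on- (before consonant 'ng') → onnginecho.
Attach case dative mem- → memonnginecho.
Attach noun class class I a- → amemonnginecho.
Nasal assimilation: no change.

amemonnginecho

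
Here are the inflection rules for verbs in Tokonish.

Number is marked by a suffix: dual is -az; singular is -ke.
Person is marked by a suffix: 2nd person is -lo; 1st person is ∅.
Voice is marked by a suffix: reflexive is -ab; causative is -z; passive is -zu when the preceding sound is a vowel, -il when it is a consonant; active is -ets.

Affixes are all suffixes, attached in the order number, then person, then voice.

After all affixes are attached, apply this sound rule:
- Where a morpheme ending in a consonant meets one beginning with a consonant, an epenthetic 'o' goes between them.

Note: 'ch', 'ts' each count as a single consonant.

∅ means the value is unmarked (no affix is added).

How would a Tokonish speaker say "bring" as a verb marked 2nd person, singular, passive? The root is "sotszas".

Attach number singular -ke → sotszaske.
Attach person 2nd person -lo → sotszaskelo.
Attach voice passive -zu (after vowel 'o') → sotszaskelozu.
Apply epenthesis: sotszaskelozu → sotszasokelozu.

sotszasokelozu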